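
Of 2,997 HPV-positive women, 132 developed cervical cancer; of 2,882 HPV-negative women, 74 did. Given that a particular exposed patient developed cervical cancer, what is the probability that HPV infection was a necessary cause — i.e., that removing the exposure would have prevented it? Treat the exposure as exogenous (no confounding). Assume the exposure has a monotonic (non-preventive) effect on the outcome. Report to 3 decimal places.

p₁ = P(outcome | exposed) = 132/2997 = 0.044044
p₀ = P(outcome | unexposed) = 74/2882 = 0.025677
Under exogeneity and monotonicity, PN = (p₁ − p₀) / p₁.
PN = (0.044044 − 0.025677) / 0.044044 = 0.018367 / 0.044044 ≈ 0.4170

PN ≈ 0.417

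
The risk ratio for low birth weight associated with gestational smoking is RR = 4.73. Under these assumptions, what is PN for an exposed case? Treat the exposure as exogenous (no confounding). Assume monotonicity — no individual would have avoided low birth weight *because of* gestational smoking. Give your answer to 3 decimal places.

PN ≈ 0.789

Under exogeneity and monotonicity, PN = (RR − 1) / RR = 1 − 1/RR.
PN = (4.73 − 1) / 4.73 = 3.73 / 4.73 ≈ 0.7886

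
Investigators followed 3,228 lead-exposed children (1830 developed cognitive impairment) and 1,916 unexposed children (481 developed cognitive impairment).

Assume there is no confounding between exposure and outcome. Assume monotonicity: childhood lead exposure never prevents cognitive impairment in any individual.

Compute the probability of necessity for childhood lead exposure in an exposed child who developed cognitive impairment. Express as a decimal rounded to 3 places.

PN ≈ 0.557

p₁ = P(outcome | exposed) = 1830/3228 = 0.56691
p₀ = P(outcome | unexposed) = 481/1916 = 0.25104
Under exogeneity and monotonicity, PN = (p₁ − p₀) / p₁.
PN = (0.56691 − 0.25104) / 0.56691 = 0.31587 / 0.56691 ≈ 0.5572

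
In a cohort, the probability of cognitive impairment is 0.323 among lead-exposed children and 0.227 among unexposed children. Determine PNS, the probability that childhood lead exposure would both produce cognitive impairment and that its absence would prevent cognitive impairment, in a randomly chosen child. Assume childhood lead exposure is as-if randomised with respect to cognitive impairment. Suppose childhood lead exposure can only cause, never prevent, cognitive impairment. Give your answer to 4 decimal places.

PNS ≈ 0.0960

Let p₁ = 0.323, p₀ = 0.227.
Under exogeneity and monotonicity, PNS = p₁ − p₀.
PNS = 0.323 − 0.227 = 0.096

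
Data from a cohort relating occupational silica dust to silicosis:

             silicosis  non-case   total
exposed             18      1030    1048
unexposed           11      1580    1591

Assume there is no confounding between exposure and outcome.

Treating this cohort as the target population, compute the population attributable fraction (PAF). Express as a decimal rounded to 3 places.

PAF ≈ 0.371

p₁ = P(outcome | exposed) = 18/1048 = 0.017176
p₀ = P(outcome | unexposed) = 11/1591 = 0.0069139
Exposure prevalence π = 1048/2639 = 0.39712; overall risk P(Y=1) = 0.010989.
Under exogeneity, PAF = [P(Y=1) − p₀]/P(Y=1).
PAF = (0.010989 − 0.0069139) / 0.010989 ≈ 0.3708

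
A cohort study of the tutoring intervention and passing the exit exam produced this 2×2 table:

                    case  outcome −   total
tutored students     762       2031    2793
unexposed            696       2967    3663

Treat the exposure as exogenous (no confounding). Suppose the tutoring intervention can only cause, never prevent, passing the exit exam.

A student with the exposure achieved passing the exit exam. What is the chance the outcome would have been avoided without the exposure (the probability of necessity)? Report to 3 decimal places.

p₁ = P(outcome | exposed) = 762/2793 = 0.27282
p₀ = P(outcome | unexposed) = 696/3663 = 0.19001
Under exogeneity and monotonicity, PN = (p₁ − p₀) / p₁.
PN = (0.27282 − 0.19001) / 0.27282 = 0.082817 / 0.27282 ≈ 0.3036

PN ≈ 0.304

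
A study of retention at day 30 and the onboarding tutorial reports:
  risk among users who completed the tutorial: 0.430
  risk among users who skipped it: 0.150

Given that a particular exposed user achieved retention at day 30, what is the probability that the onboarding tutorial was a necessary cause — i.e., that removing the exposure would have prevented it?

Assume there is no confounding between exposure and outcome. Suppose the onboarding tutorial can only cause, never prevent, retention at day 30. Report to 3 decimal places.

Let p₁ = 0.43, p₀ = 0.15.
Under exogeneity and monotonicity, PN = (p₁ − p₀) / p₁.
PN = (0.43 − 0.15) / 0.43 = 0.28 / 0.43 ≈ 0.6512

PN ≈ 0.651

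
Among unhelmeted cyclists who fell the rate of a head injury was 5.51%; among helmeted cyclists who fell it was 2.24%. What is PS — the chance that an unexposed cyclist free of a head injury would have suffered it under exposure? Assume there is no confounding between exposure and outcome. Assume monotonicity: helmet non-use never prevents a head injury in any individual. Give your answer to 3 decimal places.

PS ≈ 0.033

p₁ = 0.0551, p₀ = 0.0224.
Under exogeneity and monotonicity, PS = (p₁ − p₀) / (1 − p₀).
PS = (0.0551 − 0.0224) / (1 − 0.0224) = 0.0327 / 0.9776 ≈ 0.0334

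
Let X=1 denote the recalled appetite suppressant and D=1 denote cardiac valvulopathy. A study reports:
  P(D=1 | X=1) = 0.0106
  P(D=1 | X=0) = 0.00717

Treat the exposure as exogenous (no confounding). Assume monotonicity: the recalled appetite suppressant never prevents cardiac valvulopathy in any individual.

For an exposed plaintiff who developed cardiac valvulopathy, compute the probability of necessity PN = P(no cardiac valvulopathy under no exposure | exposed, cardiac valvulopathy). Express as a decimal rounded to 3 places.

PN ≈ 0.324

Let p₁ = 0.0106, p₀ = 0.00717.
Under exogeneity and monotonicity, PN = (p₁ − p₀) / p₁.
PN = (0.0106 − 0.00717) / 0.0106 = 0.00343 / 0.0106 ≈ 0.3236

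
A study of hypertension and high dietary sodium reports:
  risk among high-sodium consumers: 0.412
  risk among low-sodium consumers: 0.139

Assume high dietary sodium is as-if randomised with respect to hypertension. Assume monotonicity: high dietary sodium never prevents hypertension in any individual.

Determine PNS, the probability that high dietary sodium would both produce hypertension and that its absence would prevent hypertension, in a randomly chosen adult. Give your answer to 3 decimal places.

Let p₁ = 0.412, p₀ = 0.139.
Under exogeneity and monotonicity, PNS = p₁ − p₀.
PNS = 0.412 − 0.139 = 0.273

PNS ≈ 0.273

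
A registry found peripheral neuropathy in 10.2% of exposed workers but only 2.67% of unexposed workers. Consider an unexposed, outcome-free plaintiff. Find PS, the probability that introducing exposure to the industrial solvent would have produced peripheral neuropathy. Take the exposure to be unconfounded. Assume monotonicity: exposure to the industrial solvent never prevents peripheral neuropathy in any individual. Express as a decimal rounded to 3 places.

p₁ = 0.102, p₀ = 0.0267.
Under exogeneity and monotonicity, PS = (p₁ − p₀) / (1 − p₀).
PS = (0.102 − 0.0267) / (1 − 0.0267) = 0.0753 / 0.9733 ≈ 0.0774

PS ≈ 0.077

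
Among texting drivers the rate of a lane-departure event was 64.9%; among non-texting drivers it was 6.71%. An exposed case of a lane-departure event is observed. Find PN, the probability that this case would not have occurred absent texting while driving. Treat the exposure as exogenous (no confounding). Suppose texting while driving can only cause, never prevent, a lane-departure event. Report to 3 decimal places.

PN ≈ 0.897

p₁ = 0.649, p₀ = 0.0671.
Under exogeneity and monotonicity, PN = (p₁ − p₀) / p₁.
PN = (0.649 − 0.0671) / 0.649 = 0.5819 / 0.649 ≈ 0.8966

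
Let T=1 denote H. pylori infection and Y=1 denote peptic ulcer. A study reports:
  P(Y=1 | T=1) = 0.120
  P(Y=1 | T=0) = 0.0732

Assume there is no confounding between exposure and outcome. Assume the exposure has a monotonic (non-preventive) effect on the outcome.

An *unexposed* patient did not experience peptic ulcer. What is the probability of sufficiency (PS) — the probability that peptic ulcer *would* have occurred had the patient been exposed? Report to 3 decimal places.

Let p₁ = 0.12, p₀ = 0.0732.
Under exogeneity and monotonicity, PS = (p₁ − p₀) / (1 − p₀).
PS = (0.12 − 0.0732) / (1 − 0.0732) = 0.0468 / 0.9268 ≈ 0.0505

PS ≈ 0.050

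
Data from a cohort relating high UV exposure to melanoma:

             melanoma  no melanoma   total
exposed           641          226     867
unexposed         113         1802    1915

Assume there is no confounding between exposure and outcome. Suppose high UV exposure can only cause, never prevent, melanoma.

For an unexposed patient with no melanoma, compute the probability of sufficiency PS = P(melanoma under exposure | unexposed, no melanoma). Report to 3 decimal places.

p₁ = P(outcome | exposed) = 641/867 = 0.73933
p₀ = P(outcome | unexposed) = 113/1915 = 0.059008
Under exogeneity and monotonicity, PS = (p₁ − p₀) / (1 − p₀).
PS = (0.73933 − 0.059008) / (1 − 0.059008) = 0.68032 / 0.94099 ≈ 0.7230

PS ≈ 0.723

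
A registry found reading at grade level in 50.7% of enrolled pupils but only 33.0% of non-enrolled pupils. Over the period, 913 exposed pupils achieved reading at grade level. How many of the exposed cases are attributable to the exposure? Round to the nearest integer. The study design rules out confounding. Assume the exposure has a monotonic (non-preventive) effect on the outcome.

about 319 cases

p₁ = 0.507, p₀ = 0.33.
PN = (p₁ − p₀)/p₁ = (0.507 − 0.33) / 0.507 ≈ 0.34911.
Attributable cases ≈ PN × (exposed cases) = 0.34911 × 913 ≈ 318.74.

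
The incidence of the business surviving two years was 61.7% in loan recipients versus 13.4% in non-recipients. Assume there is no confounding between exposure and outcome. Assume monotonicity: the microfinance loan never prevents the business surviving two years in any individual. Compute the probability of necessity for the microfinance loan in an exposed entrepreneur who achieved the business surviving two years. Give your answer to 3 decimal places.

PN ≈ 0.783

p₁ = 0.617, p₀ = 0.134.
Under exogeneity and monotonicity, PN = (p₁ − p₀) / p₁.
PN = (0.617 − 0.134) / 0.617 = 0.483 / 0.617 ≈ 0.7828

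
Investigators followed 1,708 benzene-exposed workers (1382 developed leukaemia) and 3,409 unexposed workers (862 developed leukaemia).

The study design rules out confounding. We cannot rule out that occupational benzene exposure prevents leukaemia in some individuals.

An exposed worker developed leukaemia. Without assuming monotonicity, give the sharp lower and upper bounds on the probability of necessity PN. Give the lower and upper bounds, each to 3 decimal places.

p₁ = P(outcome | exposed) = 1382/1708 = 0.80913
p₀ = P(outcome | unexposed) = 862/3409 = 0.25286
Under exogeneity alone the bounds on PN are max{0,(p₁−p₀)/p₁} ≤ PN ≤ min{1,(1−p₀)/p₁}.
  lower = (p₁ − p₀)/p₁ = 0.55627 / 0.80913 ≈ 0.6875
  upper = min{1, (1 − p₀)/p₁} = 0.74714 / 0.80913 ≈ 0.9234

0.687 ≤ PN ≤ 0.923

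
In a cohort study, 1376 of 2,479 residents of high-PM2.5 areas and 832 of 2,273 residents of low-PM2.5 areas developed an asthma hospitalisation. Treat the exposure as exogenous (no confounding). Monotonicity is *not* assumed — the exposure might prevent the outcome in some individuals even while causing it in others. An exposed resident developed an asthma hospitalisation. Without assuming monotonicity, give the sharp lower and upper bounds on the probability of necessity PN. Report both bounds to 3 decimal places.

p₁ = P(outcome | exposed) = 1376/2479 = 0.55506
p₀ = P(outcome | unexposed) = 832/2273 = 0.36604
Under exogeneity alone the bounds on PN are max{0,(p₁−p₀)/p₁} ≤ PN ≤ min{1,(1−p₀)/p₁}.
  lower = (p₁ − p₀)/p₁ = 0.18903 / 0.55506 ≈ 0.3405
  upper = min{1, (1 − p₀)/p₁} = 0.63396 / 0.55506 ≈ 1.1421 → capped at 1

0.341 ≤ PN ≤ 1.000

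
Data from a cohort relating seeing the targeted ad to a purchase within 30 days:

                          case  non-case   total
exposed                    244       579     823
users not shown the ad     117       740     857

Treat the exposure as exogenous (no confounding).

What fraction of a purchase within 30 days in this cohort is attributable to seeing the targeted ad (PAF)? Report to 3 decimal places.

p₁ = P(outcome | exposed) = 244/823 = 0.29648
p₀ = P(outcome | unexposed) = 117/857 = 0.13652
Exposure prevalence π = 823/1680 = 0.48988; overall risk P(Y=1) = 0.21488.
Under exogeneity, PAF = [P(Y=1) − p₀]/P(Y=1).
PAF = (0.21488 − 0.13652) / 0.21488 ≈ 0.3647

PAF ≈ 0.365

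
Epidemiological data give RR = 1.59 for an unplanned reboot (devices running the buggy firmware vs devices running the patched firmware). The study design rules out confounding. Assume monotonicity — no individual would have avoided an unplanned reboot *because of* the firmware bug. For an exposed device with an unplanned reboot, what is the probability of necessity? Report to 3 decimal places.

PN ≈ 0.371

Under exogeneity and monotonicity, PN = (RR − 1) / RR = 1 − 1/RR.
PN = (1.59 − 1) / 1.59 = 0.59 / 1.59 ≈ 0.3711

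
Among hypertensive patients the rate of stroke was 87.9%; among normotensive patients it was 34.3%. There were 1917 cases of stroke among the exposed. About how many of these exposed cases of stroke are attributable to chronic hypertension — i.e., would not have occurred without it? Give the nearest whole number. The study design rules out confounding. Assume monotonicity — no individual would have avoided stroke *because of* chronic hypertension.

about 1169 cases

p₁ = 0.879, p₀ = 0.343.
PN = (p₁ − p₀)/p₁ = (0.879 − 0.343) / 0.879 ≈ 0.60978.
Attributable cases ≈ PN × (exposed cases) = 0.60978 × 1917 ≈ 1168.96.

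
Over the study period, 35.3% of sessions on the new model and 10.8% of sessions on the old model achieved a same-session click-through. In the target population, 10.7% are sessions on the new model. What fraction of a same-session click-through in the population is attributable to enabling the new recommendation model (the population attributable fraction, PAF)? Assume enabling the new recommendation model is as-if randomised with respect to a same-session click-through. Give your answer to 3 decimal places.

PAF ≈ 0.195

p₁ = 0.353, p₀ = 0.108.
Overall risk P(Y=1) = π·p₁ + (1−π)·p₀ = 0.107×0.353 + 0.893×0.108 = 0.13422.
Under exogeneity, PAF = [P(Y=1) − p₀] / P(Y=1).
PAF = (0.13422 − 0.108) / 0.13422 ≈ 0.1953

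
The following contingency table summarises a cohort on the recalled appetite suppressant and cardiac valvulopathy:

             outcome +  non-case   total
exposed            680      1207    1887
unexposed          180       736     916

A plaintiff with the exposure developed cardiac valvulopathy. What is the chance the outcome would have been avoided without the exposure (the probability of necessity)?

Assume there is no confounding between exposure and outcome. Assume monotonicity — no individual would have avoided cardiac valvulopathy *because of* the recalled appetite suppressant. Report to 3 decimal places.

p₁ = P(outcome | exposed) = 680/1887 = 0.36036
p₀ = P(outcome | unexposed) = 180/916 = 0.19651
Under exogeneity and monotonicity, PN = (p₁ − p₀)/p₁.
PN = (0.36036 − 0.19651) / 0.36036 ≈ 0.4547

PN ≈ 0.455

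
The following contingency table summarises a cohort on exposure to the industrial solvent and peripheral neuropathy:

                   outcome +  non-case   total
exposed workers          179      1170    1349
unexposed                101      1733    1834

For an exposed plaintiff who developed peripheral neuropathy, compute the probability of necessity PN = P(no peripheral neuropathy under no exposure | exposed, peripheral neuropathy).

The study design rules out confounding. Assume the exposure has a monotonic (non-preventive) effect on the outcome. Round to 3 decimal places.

p₁ = P(outcome | exposed) = 179/1349 = 0.13269
p₀ = P(outcome | unexposed) = 101/1834 = 0.055071
Under exogeneity and monotonicity, PN = (p₁ − p₀) / p₁.
PN = (0.13269 − 0.055071) / 0.13269 = 0.07762 / 0.13269 ≈ 0.5850

PN ≈ 0.585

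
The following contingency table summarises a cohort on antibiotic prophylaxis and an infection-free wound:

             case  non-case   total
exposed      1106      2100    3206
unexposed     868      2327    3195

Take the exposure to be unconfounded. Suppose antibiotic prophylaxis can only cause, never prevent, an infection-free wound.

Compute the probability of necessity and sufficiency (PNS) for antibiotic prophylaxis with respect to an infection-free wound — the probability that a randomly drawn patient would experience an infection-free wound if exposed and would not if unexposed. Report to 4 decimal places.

p₁ = P(outcome | exposed) = 1106/3206 = 0.34498
p₀ = P(outcome | unexposed) = 868/3195 = 0.27167
Under exogeneity and monotonicity, PNS = p₁ − p₀.
PNS = 0.34498 − 0.27167 = 0.073304

PNS ≈ 0.0733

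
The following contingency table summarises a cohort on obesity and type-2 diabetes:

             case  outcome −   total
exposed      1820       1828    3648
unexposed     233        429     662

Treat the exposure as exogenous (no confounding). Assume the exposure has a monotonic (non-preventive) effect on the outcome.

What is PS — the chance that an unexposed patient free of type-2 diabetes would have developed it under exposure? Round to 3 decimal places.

PS ≈ 0.227

p₁ = P(outcome | exposed) = 1820/3648 = 0.4989
p₀ = P(outcome | unexposed) = 233/662 = 0.35196
Under exogeneity and monotonicity, PS = (p₁ − p₀) / (1 − p₀).
PS = (0.4989 − 0.35196) / (1 − 0.35196) = 0.14694 / 0.64804 ≈ 0.2267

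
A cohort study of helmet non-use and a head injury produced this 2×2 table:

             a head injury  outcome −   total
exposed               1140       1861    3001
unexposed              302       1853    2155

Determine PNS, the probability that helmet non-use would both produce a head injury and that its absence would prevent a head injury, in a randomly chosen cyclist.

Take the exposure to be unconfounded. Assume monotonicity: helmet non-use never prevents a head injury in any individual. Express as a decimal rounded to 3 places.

PNS ≈ 0.240

p₁ = P(outcome | exposed) = 1140/3001 = 0.37987
p₀ = P(outcome | unexposed) = 302/2155 = 0.14014
Under exogeneity and monotonicity, PNS = p₁ − p₀.
PNS = 0.37987 − 0.14014 = 0.23973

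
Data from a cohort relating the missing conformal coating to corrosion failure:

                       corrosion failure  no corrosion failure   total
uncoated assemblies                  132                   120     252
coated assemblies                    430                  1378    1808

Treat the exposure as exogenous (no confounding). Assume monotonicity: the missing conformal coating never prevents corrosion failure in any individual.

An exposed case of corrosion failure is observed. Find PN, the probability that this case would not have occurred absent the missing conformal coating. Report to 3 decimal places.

p₁ = P(outcome | exposed) = 132/252 = 0.52381
p₀ = P(outcome | unexposed) = 430/1808 = 0.23783
Under exogeneity and monotonicity, PN = (p₁ − p₀)/p₁.
PN = (0.52381 − 0.23783) / 0.52381 ≈ 0.5460

PN ≈ 0.546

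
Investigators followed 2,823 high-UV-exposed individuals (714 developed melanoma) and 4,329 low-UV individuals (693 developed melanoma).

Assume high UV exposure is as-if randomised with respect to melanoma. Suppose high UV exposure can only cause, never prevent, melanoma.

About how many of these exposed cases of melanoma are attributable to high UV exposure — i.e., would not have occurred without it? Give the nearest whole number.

p₁ = P(outcome | exposed) = 714/2823 = 0.25292
p₀ = P(outcome | unexposed) = 693/4329 = 0.16008
PN = (p₁ − p₀)/p₁ = (0.25292 − 0.16008) / 0.25292 ≈ 0.36707.
Attributable cases ≈ PN × (exposed cases) = 0.36707 × 714 ≈ 262.09.

about 262 cases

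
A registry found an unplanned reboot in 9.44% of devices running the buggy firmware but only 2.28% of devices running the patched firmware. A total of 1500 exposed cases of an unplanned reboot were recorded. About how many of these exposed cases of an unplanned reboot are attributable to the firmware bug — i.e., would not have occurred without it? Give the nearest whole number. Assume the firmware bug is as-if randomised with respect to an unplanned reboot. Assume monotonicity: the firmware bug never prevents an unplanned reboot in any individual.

about 1138 cases

p₁ = 0.0944, p₀ = 0.0228.
PN = (p₁ − p₀)/p₁ = (0.0944 − 0.0228) / 0.0944 ≈ 0.75847.
Attributable cases ≈ PN × (exposed cases) = 0.75847 × 1500 ≈ 1137.71.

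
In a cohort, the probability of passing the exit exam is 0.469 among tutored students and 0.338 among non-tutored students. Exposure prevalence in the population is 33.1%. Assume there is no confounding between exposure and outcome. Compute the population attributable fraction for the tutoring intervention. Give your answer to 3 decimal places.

Let p₁ = 0.469, p₀ = 0.338.
Overall risk P(Y=1) = π·p₁ + (1−π)·p₀ = 0.331×0.469 + 0.669×0.338 = 0.38136.
Under exogeneity, PAF = [P(Y=1) − p₀] / P(Y=1).
PAF = (0.38136 − 0.338) / 0.38136 ≈ 0.1137

PAF ≈ 0.114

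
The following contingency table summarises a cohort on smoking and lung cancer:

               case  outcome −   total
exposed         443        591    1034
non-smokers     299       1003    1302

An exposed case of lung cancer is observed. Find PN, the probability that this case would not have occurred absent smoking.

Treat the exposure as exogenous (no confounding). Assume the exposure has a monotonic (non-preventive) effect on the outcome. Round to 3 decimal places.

PN ≈ 0.464

p₁ = P(outcome | exposed) = 443/1034 = 0.42843
p₀ = P(outcome | unexposed) = 299/1302 = 0.22965
Under exogeneity and monotonicity, PN = (p₁ − p₀)/p₁.
PN = (0.42843 − 0.22965) / 0.42843 ≈ 0.4640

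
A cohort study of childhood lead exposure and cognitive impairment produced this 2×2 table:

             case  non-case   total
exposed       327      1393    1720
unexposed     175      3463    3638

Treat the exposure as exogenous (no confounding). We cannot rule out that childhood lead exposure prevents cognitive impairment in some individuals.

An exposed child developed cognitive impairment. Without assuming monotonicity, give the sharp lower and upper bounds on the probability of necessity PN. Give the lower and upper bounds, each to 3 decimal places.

p₁ = P(outcome | exposed) = 327/1720 = 0.19012
p₀ = P(outcome | unexposed) = 175/3638 = 0.048103
Under exogeneity alone the bounds on PN are max{0,(p₁−p₀)/p₁} ≤ PN ≤ min{1,(1−p₀)/p₁}.
  lower = (p₁ − p₀)/p₁ = 0.14201 / 0.19012 ≈ 0.7470
  upper = min{1, (1 − p₀)/p₁} = 0.9519 / 0.19012 ≈ 5.0069 → capped at 1

0.747 ≤ PN ≤ 1.000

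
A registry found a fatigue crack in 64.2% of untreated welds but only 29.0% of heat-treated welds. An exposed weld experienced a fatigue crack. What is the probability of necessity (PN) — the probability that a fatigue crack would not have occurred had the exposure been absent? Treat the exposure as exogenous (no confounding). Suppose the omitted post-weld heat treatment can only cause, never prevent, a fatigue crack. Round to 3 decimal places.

p₁ = 0.642, p₀ = 0.29.
Under exogeneity and monotonicity, PN = (p₁ − p₀) / p₁.
PN = (0.642 − 0.29) / 0.642 = 0.352 / 0.642 ≈ 0.5483

PN ≈ 0.548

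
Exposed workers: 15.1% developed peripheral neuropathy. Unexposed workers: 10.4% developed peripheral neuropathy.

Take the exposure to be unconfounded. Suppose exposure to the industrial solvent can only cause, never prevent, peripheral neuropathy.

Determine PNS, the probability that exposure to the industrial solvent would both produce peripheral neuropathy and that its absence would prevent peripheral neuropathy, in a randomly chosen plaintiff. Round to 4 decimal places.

p₁ = 0.151, p₀ = 0.104.
Under exogeneity and monotonicity, PNS = p₁ − p₀.
PNS = 0.151 − 0.104 = 0.047

PNS ≈ 0.0470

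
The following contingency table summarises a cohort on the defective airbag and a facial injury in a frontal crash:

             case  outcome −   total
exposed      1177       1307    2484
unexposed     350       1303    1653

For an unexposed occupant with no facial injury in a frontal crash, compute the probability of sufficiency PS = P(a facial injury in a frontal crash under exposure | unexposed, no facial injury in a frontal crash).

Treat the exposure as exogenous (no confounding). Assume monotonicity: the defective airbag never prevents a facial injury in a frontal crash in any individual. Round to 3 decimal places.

p₁ = P(outcome | exposed) = 1177/2484 = 0.47383
p₀ = P(outcome | unexposed) = 350/1653 = 0.21174
Under exogeneity and monotonicity, PS = (p₁ − p₀) / (1 − p₀).
PS = (0.47383 − 0.21174) / (1 − 0.21174) = 0.2621 / 0.78826 ≈ 0.3325

PS ≈ 0.332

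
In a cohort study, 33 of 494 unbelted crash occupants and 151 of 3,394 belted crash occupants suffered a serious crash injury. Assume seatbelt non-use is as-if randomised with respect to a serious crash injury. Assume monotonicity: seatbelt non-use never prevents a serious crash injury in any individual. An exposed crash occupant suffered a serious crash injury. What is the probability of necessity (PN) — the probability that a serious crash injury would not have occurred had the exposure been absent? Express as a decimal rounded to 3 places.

p₁ = P(outcome | exposed) = 33/494 = 0.066802
p₀ = P(outcome | unexposed) = 151/3394 = 0.04449
Under exogeneity and monotonicity, PN = (p₁ − p₀) / p₁.
PN = (0.066802 − 0.04449) / 0.066802 = 0.022311 / 0.066802 ≈ 0.3340

PN ≈ 0.334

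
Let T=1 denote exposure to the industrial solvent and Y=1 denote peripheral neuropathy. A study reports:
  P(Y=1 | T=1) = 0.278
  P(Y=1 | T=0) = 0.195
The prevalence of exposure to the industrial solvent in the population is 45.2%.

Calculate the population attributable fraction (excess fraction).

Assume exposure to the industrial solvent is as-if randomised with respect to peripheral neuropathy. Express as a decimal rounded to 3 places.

PAF ≈ 0.161

Let p₁ = 0.278, p₀ = 0.195.
Overall risk P(Y=1) = π·p₁ + (1−π)·p₀ = 0.452×0.278 + 0.548×0.195 = 0.23252.
Under exogeneity, PAF = [P(Y=1) − p₀] / P(Y=1).
PAF = (0.23252 − 0.195) / 0.23252 ≈ 0.1613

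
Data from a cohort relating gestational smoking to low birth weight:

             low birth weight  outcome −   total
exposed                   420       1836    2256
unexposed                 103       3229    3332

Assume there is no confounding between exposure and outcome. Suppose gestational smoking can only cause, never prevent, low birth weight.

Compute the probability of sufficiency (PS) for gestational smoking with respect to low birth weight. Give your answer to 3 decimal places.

PS ≈ 0.160

p₁ = P(outcome | exposed) = 420/2256 = 0.18617
p₀ = P(outcome | unexposed) = 103/3332 = 0.030912
Under exogeneity and monotonicity, PS = (p₁ − p₀) / (1 − p₀).
PS = (0.18617 − 0.030912) / (1 − 0.030912) = 0.15526 / 0.96909 ≈ 0.1602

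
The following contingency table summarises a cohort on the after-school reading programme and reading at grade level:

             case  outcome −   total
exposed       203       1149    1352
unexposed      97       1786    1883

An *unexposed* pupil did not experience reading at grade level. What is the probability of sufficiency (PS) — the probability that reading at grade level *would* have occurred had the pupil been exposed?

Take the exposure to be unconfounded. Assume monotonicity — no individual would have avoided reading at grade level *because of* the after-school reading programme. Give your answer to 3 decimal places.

PS ≈ 0.104

p₁ = P(outcome | exposed) = 203/1352 = 0.15015
p₀ = P(outcome | unexposed) = 97/1883 = 0.051514
Under exogeneity and monotonicity, PS = (p₁ − p₀)/(1 − p₀).
PS = (0.15015 − 0.051514) / 0.94849 ≈ 0.1040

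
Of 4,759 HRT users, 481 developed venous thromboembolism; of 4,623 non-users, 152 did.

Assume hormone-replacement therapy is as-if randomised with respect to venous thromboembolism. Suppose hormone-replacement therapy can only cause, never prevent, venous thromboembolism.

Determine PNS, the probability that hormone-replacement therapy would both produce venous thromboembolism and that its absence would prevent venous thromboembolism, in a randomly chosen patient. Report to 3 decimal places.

PNS ≈ 0.068

p₁ = P(outcome | exposed) = 481/4759 = 0.10107
p₀ = P(outcome | unexposed) = 152/4623 = 0.032879
Under exogeneity and monotonicity, PNS = p₁ − p₀.
PNS = 0.10107 − 0.032879 = 0.068193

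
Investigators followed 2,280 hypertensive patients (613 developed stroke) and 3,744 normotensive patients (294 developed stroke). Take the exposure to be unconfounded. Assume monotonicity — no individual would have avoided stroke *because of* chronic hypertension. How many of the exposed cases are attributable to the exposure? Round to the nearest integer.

p₁ = P(outcome | exposed) = 613/2280 = 0.26886
p₀ = P(outcome | unexposed) = 294/3744 = 0.078526
PN = (p₁ − p₀)/p₁ = (0.26886 − 0.078526) / 0.26886 ≈ 0.70793.
Attributable cases ≈ PN × (exposed cases) = 0.70793 × 613 ≈ 433.96.

about 434 cases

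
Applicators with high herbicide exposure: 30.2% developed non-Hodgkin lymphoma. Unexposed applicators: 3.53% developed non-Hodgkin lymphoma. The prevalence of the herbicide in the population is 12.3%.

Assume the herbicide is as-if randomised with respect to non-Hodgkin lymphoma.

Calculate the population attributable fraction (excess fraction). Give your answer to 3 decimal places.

p₁ = 0.302, p₀ = 0.0353.
Overall risk P(Y=1) = π·p₁ + (1−π)·p₀ = 0.123×0.302 + 0.877×0.0353 = 0.068104.
Under exogeneity, PAF = [P(Y=1) − p₀] / P(Y=1).
PAF = (0.068104 − 0.0353) / 0.068104 ≈ 0.4817

PAF ≈ 0.482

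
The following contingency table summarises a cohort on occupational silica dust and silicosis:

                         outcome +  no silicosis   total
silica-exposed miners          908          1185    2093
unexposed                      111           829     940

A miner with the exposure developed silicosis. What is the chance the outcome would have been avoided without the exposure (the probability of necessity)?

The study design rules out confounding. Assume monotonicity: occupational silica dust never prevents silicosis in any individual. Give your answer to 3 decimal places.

PN ≈ 0.728

p₁ = P(outcome | exposed) = 908/2093 = 0.43383
p₀ = P(outcome | unexposed) = 111/940 = 0.11809
Under exogeneity and monotonicity, PN = (p₁ − p₀)/p₁.
PN = (0.43383 − 0.11809) / 0.43383 ≈ 0.7278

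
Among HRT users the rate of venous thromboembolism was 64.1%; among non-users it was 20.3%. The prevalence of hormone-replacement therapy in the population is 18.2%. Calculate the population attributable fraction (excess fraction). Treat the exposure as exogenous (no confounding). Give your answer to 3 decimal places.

PAF ≈ 0.282

p₁ = 0.641, p₀ = 0.203.
Overall risk P(Y=1) = π·p₁ + (1−π)·p₀ = 0.182×0.641 + 0.818×0.203 = 0.28272.
Under exogeneity, PAF = [P(Y=1) − p₀] / P(Y=1).
PAF = (0.28272 − 0.203) / 0.28272 ≈ 0.2820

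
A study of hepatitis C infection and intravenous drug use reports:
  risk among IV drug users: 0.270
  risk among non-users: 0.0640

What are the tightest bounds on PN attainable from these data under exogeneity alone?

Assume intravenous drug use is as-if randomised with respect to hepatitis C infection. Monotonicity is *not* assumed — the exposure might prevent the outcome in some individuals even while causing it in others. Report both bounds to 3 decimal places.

Let p₁ = 0.27, p₀ = 0.064.
Under exogeneity alone the bounds on PN are max{0,(p₁−p₀)/p₁} ≤ PN ≤ min{1,(1−p₀)/p₁}.
  lower = (p₁ − p₀)/p₁ = 0.206 / 0.27 ≈ 0.7630
  upper = min{1, (1 − p₀)/p₁} = 0.936 / 0.27 ≈ 3.4667 → capped at 1

0.763 ≤ PN ≤ 1.000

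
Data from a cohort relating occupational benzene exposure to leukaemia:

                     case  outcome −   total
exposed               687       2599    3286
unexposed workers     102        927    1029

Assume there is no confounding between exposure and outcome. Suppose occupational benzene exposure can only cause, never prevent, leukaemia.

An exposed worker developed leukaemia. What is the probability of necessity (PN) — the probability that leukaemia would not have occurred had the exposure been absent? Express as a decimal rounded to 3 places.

PN ≈ 0.526

p₁ = P(outcome | exposed) = 687/3286 = 0.20907
p₀ = P(outcome | unexposed) = 102/1029 = 0.099125
Under exogeneity and monotonicity, PN = (p₁ − p₀)/p₁.
PN = (0.20907 − 0.099125) / 0.20907 ≈ 0.5259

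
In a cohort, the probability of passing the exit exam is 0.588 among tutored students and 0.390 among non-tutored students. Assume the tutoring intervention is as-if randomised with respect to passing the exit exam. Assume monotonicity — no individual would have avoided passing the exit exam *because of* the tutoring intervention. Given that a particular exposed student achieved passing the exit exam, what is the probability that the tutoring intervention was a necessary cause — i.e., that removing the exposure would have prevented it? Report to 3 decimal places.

Let p₁ = 0.588, p₀ = 0.39.
Under exogeneity and monotonicity, PN = (p₁ − p₀) / p₁.
PN = (0.588 − 0.39) / 0.588 = 0.198 / 0.588 ≈ 0.3367

PN ≈ 0.337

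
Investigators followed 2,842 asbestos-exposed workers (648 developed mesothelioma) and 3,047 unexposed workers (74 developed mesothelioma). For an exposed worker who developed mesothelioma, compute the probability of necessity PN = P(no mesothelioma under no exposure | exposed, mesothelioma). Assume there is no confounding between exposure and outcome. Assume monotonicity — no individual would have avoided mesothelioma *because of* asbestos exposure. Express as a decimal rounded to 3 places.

p₁ = P(outcome | exposed) = 648/2842 = 0.22801
p₀ = P(outcome | unexposed) = 74/3047 = 0.024286
Under exogeneity and monotonicity, PN = (p₁ − p₀) / p₁.
PN = (0.22801 − 0.024286) / 0.22801 = 0.20372 / 0.22801 ≈ 0.8935

PN ≈ 0.893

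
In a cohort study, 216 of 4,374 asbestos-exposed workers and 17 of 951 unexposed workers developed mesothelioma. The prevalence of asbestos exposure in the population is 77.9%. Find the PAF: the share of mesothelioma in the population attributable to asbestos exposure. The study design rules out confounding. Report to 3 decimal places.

p₁ = P(outcome | exposed) = 216/4374 = 0.049383
p₀ = P(outcome | unexposed) = 17/951 = 0.017876
Overall risk P(Y=1) = π·p₁ + (1−π)·p₀ = 0.779×0.049383 + 0.221×0.017876 = 0.04242.
Under exogeneity, PAF = [P(Y=1) − p₀] / P(Y=1).
PAF = (0.04242 − 0.017876) / 0.04242 ≈ 0.5786

PAF ≈ 0.579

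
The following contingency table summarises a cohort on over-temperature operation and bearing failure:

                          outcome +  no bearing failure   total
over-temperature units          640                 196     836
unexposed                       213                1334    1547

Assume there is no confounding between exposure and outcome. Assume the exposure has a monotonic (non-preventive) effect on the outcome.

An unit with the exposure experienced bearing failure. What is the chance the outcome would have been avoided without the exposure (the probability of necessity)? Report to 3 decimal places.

p₁ = P(outcome | exposed) = 640/836 = 0.76555
p₀ = P(outcome | unexposed) = 213/1547 = 0.13769
Under exogeneity and monotonicity, PN = (p₁ − p₀)/p₁.
PN = (0.76555 − 0.13769) / 0.76555 ≈ 0.8201

PN ≈ 0.820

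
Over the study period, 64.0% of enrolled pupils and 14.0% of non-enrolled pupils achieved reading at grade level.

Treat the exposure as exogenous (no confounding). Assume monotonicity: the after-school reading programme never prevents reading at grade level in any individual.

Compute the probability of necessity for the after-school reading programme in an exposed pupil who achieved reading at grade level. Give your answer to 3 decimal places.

PN ≈ 0.781

p₁ = 0.64, p₀ = 0.14.
Under exogeneity and monotonicity, PN = (p₁ − p₀) / p₁.
PN = (0.64 − 0.14) / 0.64 = 0.5 / 0.64 ≈ 0.7812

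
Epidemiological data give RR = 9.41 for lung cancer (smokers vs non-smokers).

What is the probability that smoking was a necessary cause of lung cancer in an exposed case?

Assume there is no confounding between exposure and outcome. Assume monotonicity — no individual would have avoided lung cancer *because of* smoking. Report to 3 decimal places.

PN ≈ 0.894

Under exogeneity and monotonicity, PN = (RR − 1) / RR = 1 − 1/RR.
PN = (9.41 − 1) / 9.41 = 8.41 / 9.41 ≈ 0.8937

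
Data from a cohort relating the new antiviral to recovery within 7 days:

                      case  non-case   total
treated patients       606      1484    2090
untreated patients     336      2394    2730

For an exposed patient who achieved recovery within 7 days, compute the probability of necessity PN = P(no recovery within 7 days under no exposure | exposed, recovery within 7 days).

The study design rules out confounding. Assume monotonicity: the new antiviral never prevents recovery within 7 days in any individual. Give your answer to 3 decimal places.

p₁ = P(outcome | exposed) = 606/2090 = 0.28995
p₀ = P(outcome | unexposed) = 336/2730 = 0.12308
Under exogeneity and monotonicity, PN = (p₁ − p₀) / p₁.
PN = (0.28995 − 0.12308) / 0.28995 = 0.16688 / 0.28995 ≈ 0.5755

PN ≈ 0.576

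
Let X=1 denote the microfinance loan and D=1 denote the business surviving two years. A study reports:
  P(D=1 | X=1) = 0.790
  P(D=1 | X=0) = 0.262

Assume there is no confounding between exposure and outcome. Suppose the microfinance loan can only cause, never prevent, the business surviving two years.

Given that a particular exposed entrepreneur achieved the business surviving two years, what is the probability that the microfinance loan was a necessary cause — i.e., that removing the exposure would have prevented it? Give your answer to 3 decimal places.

PN ≈ 0.668

Let p₁ = 0.79, p₀ = 0.262.
Under exogeneity and monotonicity, PN = (p₁ − p₀) / p₁.
PN = (0.79 − 0.262) / 0.79 = 0.528 / 0.79 ≈ 0.6684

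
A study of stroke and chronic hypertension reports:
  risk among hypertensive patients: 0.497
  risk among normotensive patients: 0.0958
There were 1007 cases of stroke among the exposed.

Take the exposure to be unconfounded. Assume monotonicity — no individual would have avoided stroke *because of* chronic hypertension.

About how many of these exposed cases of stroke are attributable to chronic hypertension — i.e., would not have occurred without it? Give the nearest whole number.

about 813 cases

Let p₁ = 0.497, p₀ = 0.0958.
PN = (p₁ − p₀)/p₁ = (0.497 − 0.0958) / 0.497 ≈ 0.80724.
Attributable cases ≈ PN × (exposed cases) = 0.80724 × 1007 ≈ 812.89.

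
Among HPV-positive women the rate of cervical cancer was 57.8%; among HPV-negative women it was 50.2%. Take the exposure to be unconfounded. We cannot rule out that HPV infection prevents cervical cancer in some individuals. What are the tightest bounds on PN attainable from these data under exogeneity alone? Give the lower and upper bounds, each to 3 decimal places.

p₁ = 0.578, p₀ = 0.502.
Under exogeneity alone the bounds on PN are max{0,(p₁−p₀)/p₁} ≤ PN ≤ min{1,(1−p₀)/p₁}.
  lower = (p₁ − p₀)/p₁ = 0.076 / 0.578 ≈ 0.1315
  upper = min{1, (1 − p₀)/p₁} = 0.498 / 0.578 ≈ 0.8616

0.131 ≤ PN ≤ 0.862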